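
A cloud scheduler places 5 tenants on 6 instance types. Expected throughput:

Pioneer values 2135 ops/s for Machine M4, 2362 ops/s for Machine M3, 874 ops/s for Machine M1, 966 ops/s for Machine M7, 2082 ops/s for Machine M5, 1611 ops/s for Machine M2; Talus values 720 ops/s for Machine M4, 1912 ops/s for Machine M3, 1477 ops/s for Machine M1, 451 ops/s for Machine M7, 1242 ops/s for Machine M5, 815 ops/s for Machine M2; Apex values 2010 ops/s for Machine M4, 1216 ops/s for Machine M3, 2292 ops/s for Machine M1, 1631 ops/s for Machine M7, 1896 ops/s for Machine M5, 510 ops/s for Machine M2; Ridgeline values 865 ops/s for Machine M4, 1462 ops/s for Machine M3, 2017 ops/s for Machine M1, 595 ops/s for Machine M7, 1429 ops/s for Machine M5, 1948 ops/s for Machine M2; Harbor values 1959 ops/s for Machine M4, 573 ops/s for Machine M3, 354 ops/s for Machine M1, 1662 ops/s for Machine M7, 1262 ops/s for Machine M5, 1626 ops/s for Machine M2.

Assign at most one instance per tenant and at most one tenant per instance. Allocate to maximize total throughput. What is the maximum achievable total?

Maximum total: 10193 ops/s

Optimal: Pioneer→Machine M5 (2082 ops/s), Talus→Machine M3 (1912 ops/s), Apex→Machine M1 (2292 ops/s), Ridgeline→Machine M2 (1948 ops/s), Harbor→Machine M4 (1959 ops/s) — total 2082+1912+2292+1948+1959 = 10193 ops/s.
Max-entry greedy (repeatedly take the single best remaining cell) gives 9803 ops/s, worse by 390.
Next-best assignment: Pioneer→Machine M4, Talus→Machine M3, Apex→Machine M1, Ridgeline→Machine M2, Harbor→Machine M7 = 9949 ops/s.
Swapping Apex↔Talus (Apex→Machine M3 1216 ops/s, Talus→Machine M1 1477 ops/s) loses 1511.
No other one-to-one assignment exceeds 10193 ops/s.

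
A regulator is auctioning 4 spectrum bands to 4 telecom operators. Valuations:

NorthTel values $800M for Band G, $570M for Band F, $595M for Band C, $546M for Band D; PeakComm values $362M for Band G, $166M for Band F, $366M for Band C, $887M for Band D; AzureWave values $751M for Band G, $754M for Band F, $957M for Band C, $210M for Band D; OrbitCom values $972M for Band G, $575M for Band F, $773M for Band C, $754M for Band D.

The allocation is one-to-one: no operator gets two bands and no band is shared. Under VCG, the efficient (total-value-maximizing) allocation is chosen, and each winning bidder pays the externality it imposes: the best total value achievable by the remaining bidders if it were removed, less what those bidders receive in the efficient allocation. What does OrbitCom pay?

OrbitCom pays $230M.

Efficient allocation: NorthTel→Band F ($570M), PeakComm→Band D ($887M), AzureWave→Band C ($957M), OrbitCom→Band G ($972M); total welfare W = $3386M.
OrbitCom receives Band G at value $972M, so the others get W − 972 = $2414M.
Without OrbitCom: best allocation of the remaining 3 bidders over all 4 bands is NorthTel→Band G ($800M), PeakComm→Band D ($887M), AzureWave→Band C ($957M), total $2644M.
VCG payment = (others' best without OrbitCom) − (others' welfare with OrbitCom) = 2644 − 2414 = $230M.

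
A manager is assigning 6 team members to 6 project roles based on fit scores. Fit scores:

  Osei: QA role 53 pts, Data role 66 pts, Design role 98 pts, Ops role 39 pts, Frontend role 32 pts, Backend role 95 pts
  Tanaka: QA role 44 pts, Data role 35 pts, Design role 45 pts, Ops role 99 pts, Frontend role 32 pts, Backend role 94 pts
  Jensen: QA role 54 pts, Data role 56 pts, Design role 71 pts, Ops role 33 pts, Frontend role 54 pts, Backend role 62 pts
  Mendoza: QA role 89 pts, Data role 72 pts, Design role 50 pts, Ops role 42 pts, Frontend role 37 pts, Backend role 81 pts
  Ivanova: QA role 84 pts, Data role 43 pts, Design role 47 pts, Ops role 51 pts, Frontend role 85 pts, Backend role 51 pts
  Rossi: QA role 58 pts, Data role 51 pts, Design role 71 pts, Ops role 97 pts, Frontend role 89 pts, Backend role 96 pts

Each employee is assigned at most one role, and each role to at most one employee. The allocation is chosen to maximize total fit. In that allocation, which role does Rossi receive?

This is the linear assignment problem.
Optimal: Osei→Design role (98 pts), Tanaka→Ops role (99 pts), Jensen→Data role (56 pts), Mendoza→QA role (89 pts), Ivanova→Frontend role (85 pts), Rossi→Backend role (96 pts) — total 98+99+56+89+85+96 = 523 pts.
Column-greedy (each role in turn goes to its best remaining employee) gives 465 pts, worse by 58.
No other one-to-one assignment exceeds 523 pts.
Rossi's own top role is Ops role (97 pts), but forcing Rossi→Ops role and reassigning the rest optimally gives only 519 pts — worse by 4.

Rossi receives Backend role.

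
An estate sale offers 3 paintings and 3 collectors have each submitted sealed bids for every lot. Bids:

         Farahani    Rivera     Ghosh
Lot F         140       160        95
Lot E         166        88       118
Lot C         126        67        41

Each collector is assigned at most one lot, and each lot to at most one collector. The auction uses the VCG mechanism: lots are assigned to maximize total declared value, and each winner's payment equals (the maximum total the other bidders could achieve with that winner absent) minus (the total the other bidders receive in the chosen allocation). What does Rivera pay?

Rivera pays $17.

Efficient allocation: Farahani→Lot C ($126), Rivera→Lot F ($160), Ghosh→Lot E ($118); total welfare W = $404.
Rivera receives Lot F at value $160, so the others get W − 160 = $244.
Without Rivera: best allocation of the remaining 2 bidders over all 3 lots is Farahani→Lot E ($166), Ghosh→Lot F ($95), total $261.
VCG payment = (others' best without Rivera) − (others' welfare with Rivera) = 261 − 244 = $17.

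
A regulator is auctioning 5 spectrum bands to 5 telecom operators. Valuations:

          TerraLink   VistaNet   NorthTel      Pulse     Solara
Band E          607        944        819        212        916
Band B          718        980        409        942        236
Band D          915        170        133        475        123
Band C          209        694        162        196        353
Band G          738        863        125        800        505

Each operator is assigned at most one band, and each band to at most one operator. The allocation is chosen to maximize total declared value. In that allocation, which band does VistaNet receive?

Optimal: TerraLink→Band D ($915M), VistaNet→Band G ($863M), NorthTel→Band E ($819M), Pulse→Band B ($942M), Solara→Band C ($353M) — total 915+863+819+942+353 = $3892M.
Row-greedy (each operator in turn takes its best remaining band) gives $3867M, worse by 25.
Swapping NorthTel↔Solara (NorthTel→Band C $162M, Solara→Band E $916M) loses 94.
VistaNet's own top band is Band B ($980M), but forcing VistaNet→Band B and reassigning the rest optimally gives only $3867M — worse by 25.

VistaNet receives Band G.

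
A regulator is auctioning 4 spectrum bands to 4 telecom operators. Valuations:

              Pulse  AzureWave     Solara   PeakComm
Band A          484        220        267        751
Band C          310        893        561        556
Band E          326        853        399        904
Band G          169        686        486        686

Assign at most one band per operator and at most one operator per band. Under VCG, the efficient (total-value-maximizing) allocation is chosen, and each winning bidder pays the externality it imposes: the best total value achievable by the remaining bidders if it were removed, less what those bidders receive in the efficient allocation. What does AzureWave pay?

Efficient allocation: Pulse→Band A ($484M), AzureWave→Band C ($893M), Solara→Band G ($486M), PeakComm→Band E ($904M); total welfare W = $2767M.
AzureWave receives Band C at value $893M, so the others get W − 893 = $1874M.
Without AzureWave: best allocation of the remaining 3 bidders over all 4 bands is Pulse→Band A ($484M), Solara→Band C ($561M), PeakComm→Band E ($904M), total $1949M.
VCG payment = (others' best without AzureWave) − (others' welfare with AzureWave) = 1949 − 1874 = $75M.

AzureWave pays $75M.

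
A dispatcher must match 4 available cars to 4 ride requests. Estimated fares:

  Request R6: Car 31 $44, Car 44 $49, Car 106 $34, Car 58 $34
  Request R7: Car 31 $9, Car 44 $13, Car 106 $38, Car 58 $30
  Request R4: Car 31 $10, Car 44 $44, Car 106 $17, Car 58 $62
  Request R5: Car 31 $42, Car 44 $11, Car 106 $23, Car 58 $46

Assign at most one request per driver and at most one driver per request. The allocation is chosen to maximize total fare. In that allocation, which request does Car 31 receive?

Car 31 receives Request R5.

Optimal: Car 31→Request R5 ($42), Car 44→Request R6 ($49), Car 106→Request R7 ($38), Car 58→Request R4 ($62) — total 42+49+38+62 = $191.
Row-greedy (each driver in turn takes its best remaining request) gives $172, worse by 19.
Next-best assignment: Car 31→Request R6, Car 44→Request R4, Car 106→Request R7, Car 58→Request R5 = $172.
Car 31's own top request is Request R6 ($44), but forcing Car 31→Request R6 and reassigning the rest optimally gives only $172 — worse by 19.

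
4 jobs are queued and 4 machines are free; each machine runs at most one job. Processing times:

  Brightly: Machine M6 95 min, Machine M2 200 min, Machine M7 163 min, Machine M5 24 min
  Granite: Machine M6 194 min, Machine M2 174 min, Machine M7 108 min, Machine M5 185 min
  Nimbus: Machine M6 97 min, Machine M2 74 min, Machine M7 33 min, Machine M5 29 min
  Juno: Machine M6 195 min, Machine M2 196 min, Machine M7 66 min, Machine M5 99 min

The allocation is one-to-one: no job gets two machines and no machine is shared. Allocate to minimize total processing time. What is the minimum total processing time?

Treat this as an assignment problem: match each job to one machine.
Optimal: Brightly→Machine M5 (24 min), Granite→Machine M6 (194 min), Nimbus→Machine M2 (74 min), Juno→Machine M7 (66 min) — total 24+194+74+66 = 358 min.
Row-greedy (each job in turn takes its cheapest remaining machine) gives 401 min, worse by 43.

Min total: 358 min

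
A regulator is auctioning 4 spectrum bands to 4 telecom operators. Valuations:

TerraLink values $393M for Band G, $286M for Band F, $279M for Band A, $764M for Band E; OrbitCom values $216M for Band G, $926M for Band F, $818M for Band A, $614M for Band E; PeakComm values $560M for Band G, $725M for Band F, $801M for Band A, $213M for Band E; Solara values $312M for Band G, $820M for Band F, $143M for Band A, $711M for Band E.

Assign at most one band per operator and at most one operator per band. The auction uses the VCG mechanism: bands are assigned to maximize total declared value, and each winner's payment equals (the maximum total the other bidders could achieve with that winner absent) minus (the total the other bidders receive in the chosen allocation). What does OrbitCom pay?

Efficient allocation: TerraLink→Band E ($764M), OrbitCom→Band A ($818M), PeakComm→Band G ($560M), Solara→Band F ($820M); total welfare W = $2962M.
OrbitCom receives Band A at value $818M, so the others get W − 818 = $2144M.
Without OrbitCom: best allocation of the remaining 3 bidders over all 4 bands is TerraLink→Band E ($764M), PeakComm→Band A ($801M), Solara→Band F ($820M), total $2385M.
VCG payment = (others' best without OrbitCom) − (others' welfare with OrbitCom) = 2385 − 2144 = $241M.

OrbitCom pays $241M.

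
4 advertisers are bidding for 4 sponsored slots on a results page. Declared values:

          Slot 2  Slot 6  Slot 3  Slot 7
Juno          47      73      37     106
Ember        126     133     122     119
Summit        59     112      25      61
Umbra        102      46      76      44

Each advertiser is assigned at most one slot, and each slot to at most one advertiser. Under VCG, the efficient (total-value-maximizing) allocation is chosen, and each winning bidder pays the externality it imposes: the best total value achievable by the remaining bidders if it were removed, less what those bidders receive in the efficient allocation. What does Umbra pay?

Umbra pays $4.

Efficient allocation: Juno→Slot 7 ($106), Ember→Slot 3 ($122), Summit→Slot 6 ($112), Umbra→Slot 2 ($102); total welfare W = $442.
Umbra receives Slot 2 at value $102, so the others get W − 102 = $340.
Without Umbra: best allocation of the remaining 3 bidders over all 4 slots is Juno→Slot 7 ($106), Ember→Slot 2 ($126), Summit→Slot 6 ($112), total $344.
VCG payment = (others' best without Umbra) − (others' welfare with Umbra) = 344 − 340 = $4.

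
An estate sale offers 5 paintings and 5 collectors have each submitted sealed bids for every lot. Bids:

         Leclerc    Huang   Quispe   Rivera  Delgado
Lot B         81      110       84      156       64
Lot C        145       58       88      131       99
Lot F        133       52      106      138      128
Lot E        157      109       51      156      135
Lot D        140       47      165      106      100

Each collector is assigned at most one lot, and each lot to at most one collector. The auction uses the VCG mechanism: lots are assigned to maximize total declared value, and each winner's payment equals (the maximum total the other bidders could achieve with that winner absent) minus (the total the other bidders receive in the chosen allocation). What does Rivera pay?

Rivera pays $12.

Efficient allocation: Leclerc→Lot C ($145), Huang→Lot B ($110), Quispe→Lot D ($165), Rivera→Lot E ($156), Delgado→Lot F ($128); total welfare W = $704.
Rivera receives Lot E at value $156, so the others get W − 156 = $548.
Without Rivera: best allocation of the remaining 4 bidders over all 5 lots is Leclerc→Lot E ($157), Huang→Lot B ($110), Quispe→Lot D ($165), Delgado→Lot F ($128), total $560.
VCG payment = (others' best without Rivera) − (others' welfare with Rivera) = 560 − 548 = $12.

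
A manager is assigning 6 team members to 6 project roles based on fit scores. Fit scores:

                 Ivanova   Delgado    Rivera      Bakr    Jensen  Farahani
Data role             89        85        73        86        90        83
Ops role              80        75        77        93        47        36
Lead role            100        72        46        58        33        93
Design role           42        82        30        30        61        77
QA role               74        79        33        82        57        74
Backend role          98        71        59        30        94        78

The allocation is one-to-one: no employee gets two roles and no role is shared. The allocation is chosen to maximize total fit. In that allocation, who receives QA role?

This is the linear assignment problem.
Optimal: Ivanova→Backend role (98 pts), Delgado→Design role (82 pts), Rivera→Ops role (77 pts), Bakr→QA role (82 pts), Jensen→Data role (90 pts), Farahani→Lead role (93 pts) — total 98+82+77+82+90+93 = 522 pts.
Row-greedy (each employee in turn takes its best remaining role) gives 515 pts, worse by 7.
Next-best assignment: Ivanova→Lead role, Delgado→Design role, Rivera→Ops role, Bakr→QA role, Jensen→Backend role, Farahani→Data role = 518 pts.
Bakr's own top role is Ops role (93 pts), but forcing Bakr→Ops role and reassigning the rest optimally gives only 516 pts — worse by 6.

Bakr receives QA role.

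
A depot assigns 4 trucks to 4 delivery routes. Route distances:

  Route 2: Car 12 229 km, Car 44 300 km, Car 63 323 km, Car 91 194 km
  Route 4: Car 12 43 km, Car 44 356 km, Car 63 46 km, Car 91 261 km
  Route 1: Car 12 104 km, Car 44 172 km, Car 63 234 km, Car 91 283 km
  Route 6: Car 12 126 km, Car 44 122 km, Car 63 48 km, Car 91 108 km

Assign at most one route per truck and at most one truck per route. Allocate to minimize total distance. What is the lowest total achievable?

Minimum total: 457 km

This is the linear assignment problem.
Optimal: Car 12→Route 4 (43 km), Car 44→Route 1 (172 km), Car 63→Route 6 (48 km), Car 91→Route 2 (194 km) — total 43+172+48+194 = 457 km.
Row-greedy (each truck in turn takes its cheapest remaining route) gives 593 km, worse by 136.
Next-best assignment: Car 12→Route 1, Car 44→Route 6, Car 63→Route 4, Car 91→Route 2 = 466 km.
No other one-to-one assignment undercuts 457 km.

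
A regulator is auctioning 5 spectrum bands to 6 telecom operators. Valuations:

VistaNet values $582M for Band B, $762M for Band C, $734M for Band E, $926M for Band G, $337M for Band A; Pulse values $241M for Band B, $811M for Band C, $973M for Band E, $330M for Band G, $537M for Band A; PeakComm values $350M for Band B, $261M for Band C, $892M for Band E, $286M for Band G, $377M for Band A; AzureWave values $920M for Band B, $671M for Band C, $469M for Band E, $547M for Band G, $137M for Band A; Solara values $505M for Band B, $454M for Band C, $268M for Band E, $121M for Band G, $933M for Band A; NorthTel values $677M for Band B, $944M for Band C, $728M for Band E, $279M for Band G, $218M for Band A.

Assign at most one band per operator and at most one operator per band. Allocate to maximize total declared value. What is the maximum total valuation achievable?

Treat this as an assignment problem: match each operator to one band.
Optimal: AzureWave→Band B ($920M), NorthTel→Band C ($944M), Pulse→Band E ($973M), VistaNet→Band G ($926M), Solara→Band A ($933M) — total 920+944+973+926+933 = $4696M.
Swapping VistaNet↔Solara (VistaNet→Band A $337M, Solara→Band G $121M) loses 1401.
No other one-to-one assignment exceeds $4696M.

Max total: $4696M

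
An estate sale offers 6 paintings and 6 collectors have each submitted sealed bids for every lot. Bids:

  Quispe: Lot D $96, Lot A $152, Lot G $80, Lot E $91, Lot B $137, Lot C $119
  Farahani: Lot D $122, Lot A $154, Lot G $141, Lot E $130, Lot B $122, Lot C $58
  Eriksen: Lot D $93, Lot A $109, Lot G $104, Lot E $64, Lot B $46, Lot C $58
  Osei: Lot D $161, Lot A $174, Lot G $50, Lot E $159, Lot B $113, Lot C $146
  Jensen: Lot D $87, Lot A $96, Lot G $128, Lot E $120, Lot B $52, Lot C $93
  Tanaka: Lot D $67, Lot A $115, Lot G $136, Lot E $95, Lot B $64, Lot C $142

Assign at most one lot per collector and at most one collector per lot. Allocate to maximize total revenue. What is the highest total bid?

Treat this as an assignment problem: match each collector to one lot.
Optimal: Quispe→Lot B ($137), Farahani→Lot A ($154), Eriksen→Lot G ($104), Osei→Lot D ($161), Jensen→Lot E ($120), Tanaka→Lot C ($142) — total 137+154+104+161+120+142 = $818.
Max-entry greedy (repeatedly take the single best remaining cell) gives $807, worse by 11.

Max total: $818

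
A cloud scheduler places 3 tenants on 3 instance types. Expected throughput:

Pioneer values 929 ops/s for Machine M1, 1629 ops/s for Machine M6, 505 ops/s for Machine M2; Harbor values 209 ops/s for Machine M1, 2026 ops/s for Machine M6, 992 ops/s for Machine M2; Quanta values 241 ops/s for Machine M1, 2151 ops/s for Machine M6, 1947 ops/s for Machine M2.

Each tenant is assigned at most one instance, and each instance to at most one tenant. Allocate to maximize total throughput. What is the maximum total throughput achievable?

Optimal: Pioneer→Machine M1 (929 ops/s), Harbor→Machine M6 (2026 ops/s), Quanta→Machine M2 (1947 ops/s) — total 929+2026+1947 = 4902 ops/s.
Max-entry greedy (repeatedly take the single best remaining cell) gives 4072 ops/s, worse by 830.
Next-best assignment: Pioneer→Machine M1, Harbor→Machine M2, Quanta→Machine M6 = 4072 ops/s.
Swapping Harbor↔Quanta (Harbor→Machine M2 992 ops/s, Quanta→Machine M6 2151 ops/s) loses 830.
No other one-to-one assignment exceeds 4902 ops/s.

Max total: 4902 ops/s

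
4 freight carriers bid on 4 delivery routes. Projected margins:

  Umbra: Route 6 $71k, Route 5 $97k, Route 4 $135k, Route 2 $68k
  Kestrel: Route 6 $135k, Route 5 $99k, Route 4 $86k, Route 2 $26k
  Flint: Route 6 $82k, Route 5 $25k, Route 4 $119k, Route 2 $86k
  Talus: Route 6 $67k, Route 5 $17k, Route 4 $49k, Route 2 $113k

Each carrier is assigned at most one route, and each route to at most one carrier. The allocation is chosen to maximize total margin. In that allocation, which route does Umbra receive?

Optimal: Umbra→Route 5 ($97k), Kestrel→Route 6 ($135k), Flint→Route 4 ($119k), Talus→Route 2 ($113k) — total 97+135+119+113 = $464k.
Row-greedy (each carrier in turn takes its best remaining route) gives $373k, worse by 91.
Swapping Talus↔Kestrel (Talus→Route 6 $67k, Kestrel→Route 2 $26k) loses 155.
No other one-to-one assignment exceeds $464k.
Umbra's own top route is Route 4 ($135k), but forcing Umbra→Route 4 and reassigning the rest optimally gives only $429k — worse by 35.

Umbra receives Route 5.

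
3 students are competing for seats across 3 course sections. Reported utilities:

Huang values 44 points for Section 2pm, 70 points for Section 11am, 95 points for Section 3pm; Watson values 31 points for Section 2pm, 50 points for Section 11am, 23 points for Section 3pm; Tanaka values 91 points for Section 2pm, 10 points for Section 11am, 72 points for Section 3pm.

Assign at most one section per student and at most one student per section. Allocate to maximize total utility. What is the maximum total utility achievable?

Max total: 236 points

This is the linear assignment problem.
Optimal: Huang→Section 3pm (95 points), Watson→Section 11am (50 points), Tanaka→Section 2pm (91 points) — total 95+50+91 = 236 points.
Column-greedy (each section in turn goes to its best remaining student) gives 184 points, worse by 52.
Next-best assignment: Huang→Section 11am, Watson→Section 3pm, Tanaka→Section 2pm = 184 points.
Every other assignment is strictly worse.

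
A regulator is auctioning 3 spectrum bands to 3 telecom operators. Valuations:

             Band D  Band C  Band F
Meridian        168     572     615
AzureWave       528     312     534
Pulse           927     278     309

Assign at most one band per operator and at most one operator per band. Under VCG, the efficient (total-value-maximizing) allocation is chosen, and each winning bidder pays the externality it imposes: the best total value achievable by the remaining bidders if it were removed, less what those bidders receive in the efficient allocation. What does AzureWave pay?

AzureWave pays $43M.

Efficient allocation: Meridian→Band C ($572M), AzureWave→Band F ($534M), Pulse→Band D ($927M); total welfare W = $2033M.
AzureWave receives Band F at value $534M, so the others get W − 534 = $1499M.
Without AzureWave: best allocation of the remaining 2 bidders over all 3 bands is Meridian→Band F ($615M), Pulse→Band D ($927M), total $1542M.
VCG payment = (others' best without AzureWave) − (others' welfare with AzureWave) = 1542 − 1499 = $43M.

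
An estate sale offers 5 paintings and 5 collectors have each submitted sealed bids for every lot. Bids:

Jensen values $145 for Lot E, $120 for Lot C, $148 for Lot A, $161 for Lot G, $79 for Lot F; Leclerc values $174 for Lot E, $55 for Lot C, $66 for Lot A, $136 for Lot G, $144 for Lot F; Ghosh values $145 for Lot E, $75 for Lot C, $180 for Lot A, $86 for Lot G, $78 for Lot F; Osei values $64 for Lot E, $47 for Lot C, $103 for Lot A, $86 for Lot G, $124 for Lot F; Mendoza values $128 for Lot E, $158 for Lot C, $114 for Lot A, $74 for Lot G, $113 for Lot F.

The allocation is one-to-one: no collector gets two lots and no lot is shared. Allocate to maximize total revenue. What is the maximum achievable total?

Max total: $797

Optimal: Jensen→Lot G ($161), Leclerc→Lot E ($174), Ghosh→Lot A ($180), Osei→Lot F ($124), Mendoza→Lot C ($158) — total 161+174+180+124+158 = $797.
Next-best assignment: Jensen→Lot E, Leclerc→Lot G, Ghosh→Lot A, Osei→Lot F, Mendoza→Lot C = $743.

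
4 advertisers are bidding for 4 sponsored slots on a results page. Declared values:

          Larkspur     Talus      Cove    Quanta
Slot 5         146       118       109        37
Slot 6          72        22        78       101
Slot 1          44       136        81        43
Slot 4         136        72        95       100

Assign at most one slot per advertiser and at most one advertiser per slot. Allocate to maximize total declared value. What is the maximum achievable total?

Maximum total: $482

Optimal: Larkspur→Slot 4 ($136), Talus→Slot 1 ($136), Cove→Slot 5 ($109), Quanta→Slot 6 ($101) — total 136+136+109+101 = $482.
Column-greedy (each slot in turn goes to its best remaining advertiser) gives $478, worse by 4.
Swapping Cove↔Talus (Cove→Slot 1 $81, Talus→Slot 5 $118) loses 46.
No other one-to-one assignment exceeds $482.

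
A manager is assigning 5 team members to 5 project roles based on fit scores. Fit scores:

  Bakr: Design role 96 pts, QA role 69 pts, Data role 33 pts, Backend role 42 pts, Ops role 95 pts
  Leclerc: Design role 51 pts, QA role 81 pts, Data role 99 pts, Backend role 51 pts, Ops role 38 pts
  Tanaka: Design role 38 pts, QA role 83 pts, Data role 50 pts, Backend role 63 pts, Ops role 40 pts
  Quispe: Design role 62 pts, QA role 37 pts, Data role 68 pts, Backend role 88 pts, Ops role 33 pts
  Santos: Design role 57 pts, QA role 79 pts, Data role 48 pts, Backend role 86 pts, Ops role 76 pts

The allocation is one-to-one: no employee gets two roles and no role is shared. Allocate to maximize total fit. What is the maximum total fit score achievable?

Max total: 442 pts

Optimal: Bakr→Design role (96 pts), Leclerc→Data role (99 pts), Tanaka→QA role (83 pts), Quispe→Backend role (88 pts), Santos→Ops role (76 pts) — total 96+99+83+88+76 = 442 pts.
Swapping Bakr↔Leclerc (Bakr→Data role 33 pts, Leclerc→Design role 51 pts) loses 111.
Checked against all permutations: 442 pts is optimal.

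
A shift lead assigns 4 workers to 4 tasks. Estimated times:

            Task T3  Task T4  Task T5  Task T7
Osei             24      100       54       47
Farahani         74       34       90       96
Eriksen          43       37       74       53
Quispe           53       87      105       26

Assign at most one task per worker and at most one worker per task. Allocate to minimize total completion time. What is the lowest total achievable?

Min total: 157 min

Optimal: Osei→Task T5 (54 min), Farahani→Task T4 (34 min), Eriksen→Task T3 (43 min), Quispe→Task T7 (26 min) — total 54+34+43+26 = 157 min.
Min-entry greedy (repeatedly take the single cheapest remaining cell) gives 158 min, worse by 1.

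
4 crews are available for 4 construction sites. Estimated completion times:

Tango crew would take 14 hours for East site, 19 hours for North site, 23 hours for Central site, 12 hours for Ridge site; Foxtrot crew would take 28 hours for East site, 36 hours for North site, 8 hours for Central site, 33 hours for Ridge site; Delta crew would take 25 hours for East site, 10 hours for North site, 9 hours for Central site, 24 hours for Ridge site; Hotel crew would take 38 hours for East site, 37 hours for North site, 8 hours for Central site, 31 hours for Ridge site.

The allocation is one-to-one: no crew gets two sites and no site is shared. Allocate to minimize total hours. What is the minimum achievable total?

Optimal: Tango crew→Ridge site (12 hours), Foxtrot crew→East site (28 hours), Delta crew→North site (10 hours), Hotel crew→Central site (8 hours) — total 12+28+10+8 = 58 hours.
Row-greedy (each crew in turn takes its cheapest remaining site) gives 68 hours, worse by 10.
Next-best assignment: Tango crew→East site, Foxtrot crew→Central site, Delta crew→North site, Hotel crew→Ridge site = 63 hours.
No other one-to-one assignment undercuts 58 hours.

Min total: 58 hours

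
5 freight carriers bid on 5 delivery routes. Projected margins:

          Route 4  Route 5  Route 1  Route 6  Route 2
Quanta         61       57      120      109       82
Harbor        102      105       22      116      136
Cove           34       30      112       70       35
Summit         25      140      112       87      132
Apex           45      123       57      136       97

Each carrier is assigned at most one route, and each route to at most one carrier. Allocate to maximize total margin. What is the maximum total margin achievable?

Maximum total: $585k

This is a one-to-one assignment (maximum-weight bipartite matching).
Optimal: Quanta→Route 4 ($61k), Harbor→Route 2 ($136k), Cove→Route 1 ($112k), Summit→Route 5 ($140k), Apex→Route 6 ($136k) — total 61+136+112+140+136 = $585k.
Column-greedy (each route in turn goes to its best remaining carrier) gives $533k, worse by 52.
Swapping Cove↔Harbor (Cove→Route 2 $35k, Harbor→Route 1 $22k) loses 191.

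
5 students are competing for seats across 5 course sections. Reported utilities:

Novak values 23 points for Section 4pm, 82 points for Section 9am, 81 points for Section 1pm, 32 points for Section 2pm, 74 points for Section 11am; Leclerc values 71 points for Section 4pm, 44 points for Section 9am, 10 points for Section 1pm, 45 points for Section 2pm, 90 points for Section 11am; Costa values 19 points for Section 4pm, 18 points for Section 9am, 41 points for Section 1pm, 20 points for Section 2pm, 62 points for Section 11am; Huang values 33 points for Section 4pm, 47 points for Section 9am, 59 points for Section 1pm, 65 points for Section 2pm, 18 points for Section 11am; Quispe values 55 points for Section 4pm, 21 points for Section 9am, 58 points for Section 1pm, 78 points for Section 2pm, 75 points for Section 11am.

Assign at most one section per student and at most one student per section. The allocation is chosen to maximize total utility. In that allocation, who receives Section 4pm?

Leclerc receives Section 4pm.

Treat this as an assignment problem: match each student to one section.
Optimal: Novak→Section 9am (82 points), Leclerc→Section 4pm (71 points), Costa→Section 11am (62 points), Huang→Section 1pm (59 points), Quispe→Section 2pm (78 points) — total 82+71+62+59+78 = 352 points.
Row-greedy (each student in turn takes its best remaining section) gives 333 points, worse by 19.
Next-best assignment: Novak→Section 1pm, Leclerc→Section 4pm, Costa→Section 11am, Huang→Section 9am, Quispe→Section 2pm = 339 points.
Checked against all permutations: 352 points is optimal.
Leclerc's own top section is Section 11am (90 points), but forcing Leclerc→Section 11am and reassigning the rest optimally gives only 333 points — worse by 19.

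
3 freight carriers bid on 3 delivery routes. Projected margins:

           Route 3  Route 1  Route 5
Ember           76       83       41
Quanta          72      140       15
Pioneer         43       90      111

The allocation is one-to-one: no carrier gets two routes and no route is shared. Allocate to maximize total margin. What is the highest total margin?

Maximum total: $327k

This is the linear assignment problem.
Optimal: Ember→Route 3 ($76k), Quanta→Route 1 ($140k), Pioneer→Route 5 ($111k) — total 76+140+111 = $327k.
Row-greedy (each carrier in turn takes its best remaining route) gives $266k, worse by 61.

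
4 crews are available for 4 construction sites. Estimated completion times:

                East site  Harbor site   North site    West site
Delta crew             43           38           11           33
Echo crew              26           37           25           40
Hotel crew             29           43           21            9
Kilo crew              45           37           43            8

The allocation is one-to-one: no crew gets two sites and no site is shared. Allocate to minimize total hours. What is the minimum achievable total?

Treat this as an assignment problem: match each crew to one site.
Optimal: Delta crew→North site (11 hours), Echo crew→East site (26 hours), Hotel crew→West site (9 hours), Kilo crew→Harbor site (37 hours) — total 11+26+9+37 = 83 hours.
Swapping Hotel crew↔Echo crew (Hotel crew→East site 29 hours, Echo crew→West site 40 hours) adds 34.
Checked against all permutations: 83 hours is optimal.

Minimum total: 83 hours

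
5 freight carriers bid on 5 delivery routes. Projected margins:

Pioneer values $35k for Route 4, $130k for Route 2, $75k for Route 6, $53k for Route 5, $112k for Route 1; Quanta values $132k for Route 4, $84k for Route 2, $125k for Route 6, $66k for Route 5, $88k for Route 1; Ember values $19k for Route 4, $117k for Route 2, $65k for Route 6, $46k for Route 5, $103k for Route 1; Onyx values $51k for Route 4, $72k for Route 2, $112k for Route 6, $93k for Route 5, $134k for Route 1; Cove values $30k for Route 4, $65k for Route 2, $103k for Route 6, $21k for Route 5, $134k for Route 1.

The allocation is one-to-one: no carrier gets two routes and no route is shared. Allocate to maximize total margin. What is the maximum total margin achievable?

Optimal: Pioneer→Route 2 ($130k), Quanta→Route 4 ($132k), Ember→Route 1 ($103k), Onyx→Route 5 ($93k), Cove→Route 6 ($103k) — total 130+132+103+93+103 = $561k.
Column-greedy (each route in turn goes to its best remaining carrier) gives $554k, worse by 7.
Swapping Quanta↔Cove (Quanta→Route 6 $125k, Cove→Route 4 $30k) loses 80.
Checked against all permutations: $561k is optimal.

Maximum total: $561k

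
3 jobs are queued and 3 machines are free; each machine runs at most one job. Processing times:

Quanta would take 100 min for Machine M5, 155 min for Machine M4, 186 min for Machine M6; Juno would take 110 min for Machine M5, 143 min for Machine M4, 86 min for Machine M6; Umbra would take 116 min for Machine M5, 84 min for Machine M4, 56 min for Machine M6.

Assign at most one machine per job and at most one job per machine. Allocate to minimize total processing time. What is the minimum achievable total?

Minimum total: 270 min

Optimal: Quanta→Machine M5 (100 min), Juno→Machine M6 (86 min), Umbra→Machine M4 (84 min) — total 100+86+84 = 270 min.
Next-best assignment: Quanta→Machine M5, Juno→Machine M4, Umbra→Machine M6 = 299 min.
Swapping Juno↔Quanta (Juno→Machine M5 110 min, Quanta→Machine M6 186 min) adds 110.
Every other assignment is strictly worse.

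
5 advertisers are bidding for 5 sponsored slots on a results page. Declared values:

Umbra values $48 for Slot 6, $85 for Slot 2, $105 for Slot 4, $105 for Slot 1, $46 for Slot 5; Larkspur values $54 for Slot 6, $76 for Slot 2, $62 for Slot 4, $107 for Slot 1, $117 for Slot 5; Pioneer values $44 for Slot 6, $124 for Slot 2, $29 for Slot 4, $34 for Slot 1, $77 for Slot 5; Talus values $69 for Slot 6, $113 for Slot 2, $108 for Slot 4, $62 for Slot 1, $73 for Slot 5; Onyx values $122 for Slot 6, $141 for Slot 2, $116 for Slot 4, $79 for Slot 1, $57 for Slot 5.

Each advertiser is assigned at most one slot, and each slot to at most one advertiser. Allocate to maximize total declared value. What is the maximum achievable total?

Optimal: Umbra→Slot 1 ($105), Larkspur→Slot 5 ($117), Pioneer→Slot 2 ($124), Talus→Slot 4 ($108), Onyx→Slot 6 ($122) — total 105+117+124+108+122 = $576.
Row-greedy (each advertiser in turn takes its best remaining slot) gives $494, worse by 82.
Next-best assignment: Umbra→Slot 4, Larkspur→Slot 1, Pioneer→Slot 2, Talus→Slot 5, Onyx→Slot 6 = $531.
No other one-to-one assignment exceeds $576.

Max total: $576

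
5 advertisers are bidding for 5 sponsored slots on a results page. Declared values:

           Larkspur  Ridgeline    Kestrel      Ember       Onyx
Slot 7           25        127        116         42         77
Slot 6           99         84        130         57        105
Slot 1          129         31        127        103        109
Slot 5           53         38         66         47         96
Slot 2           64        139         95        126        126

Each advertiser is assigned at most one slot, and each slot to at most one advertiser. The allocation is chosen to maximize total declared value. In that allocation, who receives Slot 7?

Ridgeline receives Slot 7.

This is the linear assignment problem.
Optimal: Larkspur→Slot 1 ($129), Ridgeline→Slot 7 ($127), Kestrel→Slot 6 ($130), Ember→Slot 2 ($126), Onyx→Slot 5 ($96) — total 129+127+130+126+96 = $608.
Row-greedy (each advertiser in turn takes its best remaining slot) gives $522, worse by 86.
Swapping Ember↔Ridgeline (Ember→Slot 7 $42, Ridgeline→Slot 2 $139) loses 72.
Ridgeline's own top slot is Slot 2 ($139), but forcing Ridgeline→Slot 2 and reassigning the rest optimally gives only $553 — worse by 55.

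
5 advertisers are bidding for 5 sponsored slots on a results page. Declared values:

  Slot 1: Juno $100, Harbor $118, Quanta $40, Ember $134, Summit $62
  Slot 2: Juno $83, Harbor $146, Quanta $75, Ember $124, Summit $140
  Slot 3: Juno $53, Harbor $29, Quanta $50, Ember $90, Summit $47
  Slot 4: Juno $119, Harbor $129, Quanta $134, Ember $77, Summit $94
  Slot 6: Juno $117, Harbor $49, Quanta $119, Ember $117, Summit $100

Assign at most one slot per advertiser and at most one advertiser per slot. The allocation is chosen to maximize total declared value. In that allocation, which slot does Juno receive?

Juno receives Slot 6.

Treat this as an assignment problem: match each advertiser to one slot.
Optimal: Juno→Slot 6 ($117), Harbor→Slot 1 ($118), Quanta→Slot 4 ($134), Ember→Slot 3 ($90), Summit→Slot 2 ($140) — total 117+118+134+90+140 = $599.
Column-greedy (each slot in turn goes to its best remaining advertiser) gives $567, worse by 32.
Next-best assignment: Juno→Slot 4, Harbor→Slot 1, Quanta→Slot 6, Ember→Slot 3, Summit→Slot 2 = $586.
Juno's own top slot is Slot 4 ($119), but forcing Juno→Slot 4 and reassigning the rest optimally gives only $586 — worse by 13.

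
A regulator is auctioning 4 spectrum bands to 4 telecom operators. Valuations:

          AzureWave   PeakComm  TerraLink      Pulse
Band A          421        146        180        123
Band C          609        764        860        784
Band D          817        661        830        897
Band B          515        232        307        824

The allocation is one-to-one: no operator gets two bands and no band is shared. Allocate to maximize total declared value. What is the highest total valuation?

Max total: $2839M

Optimal: AzureWave→Band A ($421M), PeakComm→Band C ($764M), TerraLink→Band D ($830M), Pulse→Band B ($824M) — total 421+764+830+824 = $2839M.
Column-greedy (each band in turn goes to its best remaining operator) gives $2410M, worse by 429.
Next-best assignment: AzureWave→Band A, PeakComm→Band D, TerraLink→Band C, Pulse→Band B = $2766M.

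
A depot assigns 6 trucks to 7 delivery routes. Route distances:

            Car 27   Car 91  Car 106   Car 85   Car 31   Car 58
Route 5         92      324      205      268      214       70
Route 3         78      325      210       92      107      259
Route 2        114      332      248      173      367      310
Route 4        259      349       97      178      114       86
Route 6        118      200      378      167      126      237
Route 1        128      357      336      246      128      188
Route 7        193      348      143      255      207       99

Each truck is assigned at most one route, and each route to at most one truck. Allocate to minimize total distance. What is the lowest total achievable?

This is a one-to-one assignment (minimum-cost bipartite matching).
Optimal: Car 27→Route 2 (114 km), Car 91→Route 6 (200 km), Car 106→Route 4 (97 km), Car 85→Route 3 (92 km), Car 31→Route 1 (128 km), Car 58→Route 5 (70 km) — total 114+200+97+92+128+70 = 701 km.
Column-greedy (each route in turn goes to its cheapest remaining truck) gives 901 km, worse by 200.
Swapping Car 85↔Car 58 (Car 85→Route 5 268 km, Car 58→Route 3 259 km) adds 365.

Minimum total: 701 km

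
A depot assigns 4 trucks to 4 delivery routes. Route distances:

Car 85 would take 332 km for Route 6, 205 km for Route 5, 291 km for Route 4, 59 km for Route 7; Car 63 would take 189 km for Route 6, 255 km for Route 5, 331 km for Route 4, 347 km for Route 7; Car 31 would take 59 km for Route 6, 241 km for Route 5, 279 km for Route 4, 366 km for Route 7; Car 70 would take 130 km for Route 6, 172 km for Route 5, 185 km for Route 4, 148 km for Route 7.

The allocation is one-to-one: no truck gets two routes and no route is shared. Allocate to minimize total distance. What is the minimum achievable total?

Minimum total: 558 km

Optimal: Car 85→Route 7 (59 km), Car 63→Route 5 (255 km), Car 31→Route 6 (59 km), Car 70→Route 4 (185 km) — total 59+255+59+185 = 558 km.
Column-greedy (each route in turn goes to its cheapest remaining truck) gives 869 km, worse by 311.
Every other assignment is strictly worse.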